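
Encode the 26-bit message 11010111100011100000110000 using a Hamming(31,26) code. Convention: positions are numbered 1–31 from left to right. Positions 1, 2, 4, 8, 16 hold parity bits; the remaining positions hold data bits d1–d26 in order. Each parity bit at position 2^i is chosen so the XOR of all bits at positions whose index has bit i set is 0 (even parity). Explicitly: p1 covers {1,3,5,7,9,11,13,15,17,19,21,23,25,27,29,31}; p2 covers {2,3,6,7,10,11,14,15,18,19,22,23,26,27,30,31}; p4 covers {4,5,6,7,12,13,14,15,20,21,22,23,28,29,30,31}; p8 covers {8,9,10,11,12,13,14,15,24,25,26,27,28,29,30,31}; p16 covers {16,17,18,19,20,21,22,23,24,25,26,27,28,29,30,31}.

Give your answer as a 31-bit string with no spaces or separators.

1011101001111001011100000110000

Place data at non-parity positions: p1 p2 1 p4 1 0 1 p8 0 1 1 1 1 0 0 p16 0 1 1 1 0 0 0 0 0 1 1 0 0 0 0
p1 (pos 1,3,5,7,9,11,13,15,17,19,21,23,25,27,29,31): XOR of data positions = 1⊕1⊕1⊕0⊕1⊕1⊕0⊕0⊕1⊕0⊕0⊕0⊕1⊕0⊕0 = 1
p2 (pos 2,3,6,7,10,11,14,15,18,19,22,23,26,27,30,31): XOR of data positions = 1⊕0⊕1⊕1⊕1⊕0⊕0⊕1⊕1⊕0⊕0⊕1⊕1⊕0⊕0 = 0
p4 (pos 4,5,6,7,12,13,14,15,20,21,22,23,28,29,30,31): XOR of data positions = 1⊕0⊕1⊕1⊕1⊕0⊕0⊕1⊕0⊕0⊕0⊕0⊕0⊕0⊕0 = 1
p8 (pos 8,9,10,11,12,13,14,15,24,25,26,27,28,29,30,31): XOR of data positions = 0⊕1⊕1⊕1⊕1⊕0⊕0⊕0⊕0⊕1⊕1⊕0⊕0⊕0⊕0 = 0
p16 (pos 16,17,18,19,20,21,22,23,24,25,26,27,28,29,30,31): XOR of data positions = 0⊕1⊕1⊕1⊕0⊕0⊕0⊕0⊕0⊕1⊕1⊕0⊕0⊕0⊕0 = 1
Codeword: 1011101001111001011100000110000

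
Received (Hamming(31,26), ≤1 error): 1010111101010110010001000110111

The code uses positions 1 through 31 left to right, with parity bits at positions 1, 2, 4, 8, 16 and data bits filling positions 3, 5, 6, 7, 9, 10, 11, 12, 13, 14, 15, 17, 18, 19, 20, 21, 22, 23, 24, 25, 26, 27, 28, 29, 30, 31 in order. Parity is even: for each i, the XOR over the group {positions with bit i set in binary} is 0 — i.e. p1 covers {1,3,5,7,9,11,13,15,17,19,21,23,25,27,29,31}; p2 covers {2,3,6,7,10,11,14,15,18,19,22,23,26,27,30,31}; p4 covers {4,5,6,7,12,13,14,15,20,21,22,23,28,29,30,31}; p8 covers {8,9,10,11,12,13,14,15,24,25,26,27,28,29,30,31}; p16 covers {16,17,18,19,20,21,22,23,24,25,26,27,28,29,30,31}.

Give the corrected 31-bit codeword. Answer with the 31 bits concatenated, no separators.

1010111101010111010001000110111

s1 (pos 1,3,5,7,9,11,13,15,17,19,21,23,25,27,29,31): 1⊕1⊕1⊕1⊕0⊕0⊕0⊕1⊕0⊕0⊕0⊕0⊕0⊕1⊕1⊕1 = 0
s2 (pos 2,3,6,7,10,11,14,15,18,19,22,23,26,27,30,31): 0⊕1⊕1⊕1⊕1⊕0⊕1⊕1⊕1⊕0⊕1⊕0⊕1⊕1⊕1⊕1 = 0
s4 (pos 4,5,6,7,12,13,14,15,20,21,22,23,28,29,30,31): 0⊕1⊕1⊕1⊕1⊕0⊕1⊕1⊕0⊕0⊕1⊕0⊕0⊕1⊕1⊕1 = 0
s8 (pos 8,9,10,11,12,13,14,15,24,25,26,27,28,29,30,31): 1⊕0⊕1⊕0⊕1⊕0⊕1⊕1⊕0⊕0⊕1⊕1⊕0⊕1⊕1⊕1 = 0
s16 (pos 16,17,18,19,20,21,22,23,24,25,26,27,28,29,30,31): 0⊕0⊕1⊕0⊕0⊕0⊕1⊕0⊕0⊕0⊕1⊕1⊕0⊕1⊕1⊕1 = 1
Syndrome s16…s1 = 10000 → error at position 16.
Flip position 16: 1010111101010110010001000110111 → 1010111101010111010001000110111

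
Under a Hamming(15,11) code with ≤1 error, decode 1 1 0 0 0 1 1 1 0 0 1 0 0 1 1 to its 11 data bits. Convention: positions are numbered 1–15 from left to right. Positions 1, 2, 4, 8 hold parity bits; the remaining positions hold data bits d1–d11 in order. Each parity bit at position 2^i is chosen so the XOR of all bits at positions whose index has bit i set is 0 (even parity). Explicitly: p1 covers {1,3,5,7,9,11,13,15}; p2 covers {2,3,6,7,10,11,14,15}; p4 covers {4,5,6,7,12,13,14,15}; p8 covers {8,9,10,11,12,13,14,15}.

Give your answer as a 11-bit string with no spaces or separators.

00110010011

s1 (pos 1,3,5,7,9,11,13,15): 1⊕0⊕0⊕1⊕0⊕1⊕0⊕1 = 0
s2 (pos 2,3,6,7,10,11,14,15): 1⊕0⊕1⊕1⊕0⊕1⊕1⊕1 = 0
s4 (pos 4,5,6,7,12,13,14,15): 0⊕0⊕1⊕1⊕0⊕0⊕1⊕1 = 0
s8 (pos 8,9,10,11,12,13,14,15): 1⊕0⊕0⊕1⊕0⊕0⊕1⊕1 = 0
Syndrome s8…s1 = 0000 → no error.
Read data bits from positions 3,5,6,7,9,10,11,12,13,14,15: 00110010011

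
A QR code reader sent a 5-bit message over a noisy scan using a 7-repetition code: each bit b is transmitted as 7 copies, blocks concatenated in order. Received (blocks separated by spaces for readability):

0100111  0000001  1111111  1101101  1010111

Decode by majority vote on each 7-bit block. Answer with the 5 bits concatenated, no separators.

Block 1 (0100111): 4 ones → 1
Block 2 (0000001): 1 one → 0
Block 3 (1111111): 7 ones → 1
Block 4 (1101101): 5 ones → 1
Block 5 (1010111): 5 ones → 1

10111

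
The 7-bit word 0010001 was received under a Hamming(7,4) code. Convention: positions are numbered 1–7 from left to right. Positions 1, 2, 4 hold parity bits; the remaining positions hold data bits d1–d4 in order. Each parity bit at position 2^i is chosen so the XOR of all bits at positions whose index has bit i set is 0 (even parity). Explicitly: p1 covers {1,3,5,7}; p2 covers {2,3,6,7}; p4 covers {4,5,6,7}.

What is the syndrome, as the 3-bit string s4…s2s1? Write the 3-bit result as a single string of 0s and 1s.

100

s1 (pos 1,3,5,7): 0⊕1⊕0⊕1 = 0
s2 (pos 2,3,6,7): 0⊕1⊕0⊕1 = 0
s4 (pos 4,5,6,7): 0⊕0⊕0⊕1 = 1
Syndrome s4…s1 = 100 → error at position 4.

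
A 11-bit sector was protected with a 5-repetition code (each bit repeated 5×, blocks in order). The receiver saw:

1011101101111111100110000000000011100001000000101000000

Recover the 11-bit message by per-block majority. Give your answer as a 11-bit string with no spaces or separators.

Block 1 (10111): 4 ones → 1
Block 2 (01101): 3 ones → 1
Block 3 (11111): 5 ones → 1
Block 4 (11001): 3 ones → 1
Block 5 (10000): 1 one → 0
Block 6 (00000): 0 ones → 0
Block 7 (00111): 3 ones → 1
Block 8 (00001): 1 one → 0
Block 9 (00000): 0 ones → 0
Block 10 (01010): 2 ones → 0
Block 11 (00000): 0 ones → 0

11110010000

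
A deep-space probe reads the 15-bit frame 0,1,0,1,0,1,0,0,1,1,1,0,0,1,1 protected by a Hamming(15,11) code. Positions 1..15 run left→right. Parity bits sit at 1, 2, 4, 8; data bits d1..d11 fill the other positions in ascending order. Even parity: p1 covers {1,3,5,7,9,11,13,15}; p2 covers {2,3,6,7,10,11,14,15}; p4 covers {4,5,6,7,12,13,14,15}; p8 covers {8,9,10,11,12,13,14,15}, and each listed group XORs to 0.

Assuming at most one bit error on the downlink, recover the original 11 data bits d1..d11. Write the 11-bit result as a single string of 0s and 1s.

00100110011

s1 (pos 1,3,5,7,9,11,13,15): 0⊕0⊕0⊕0⊕1⊕1⊕0⊕1 = 1
s2 (pos 2,3,6,7,10,11,14,15): 1⊕0⊕1⊕0⊕1⊕1⊕1⊕1 = 0
s4 (pos 4,5,6,7,12,13,14,15): 1⊕0⊕1⊕0⊕0⊕0⊕1⊕1 = 0
s8 (pos 8,9,10,11,12,13,14,15): 0⊕1⊕1⊕1⊕0⊕0⊕1⊕1 = 1
Syndrome s8…s1 = 1001 → error at position 9.
Flip position 9: 010101001110011 → 010101000110011
Read data bits from positions 3,5,6,7,9,10,11,12,13,14,15: 00100110011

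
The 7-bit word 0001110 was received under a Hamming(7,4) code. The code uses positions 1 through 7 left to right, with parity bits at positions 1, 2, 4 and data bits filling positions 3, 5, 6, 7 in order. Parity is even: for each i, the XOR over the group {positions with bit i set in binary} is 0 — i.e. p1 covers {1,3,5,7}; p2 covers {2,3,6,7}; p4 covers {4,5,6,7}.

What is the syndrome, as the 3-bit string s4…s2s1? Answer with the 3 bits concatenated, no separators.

s1 (pos 1,3,5,7): 0⊕0⊕1⊕0 = 1
s2 (pos 2,3,6,7): 0⊕0⊕1⊕0 = 1
s4 (pos 4,5,6,7): 1⊕1⊕1⊕0 = 1
Syndrome s4…s1 = 111 → error at position 7.

111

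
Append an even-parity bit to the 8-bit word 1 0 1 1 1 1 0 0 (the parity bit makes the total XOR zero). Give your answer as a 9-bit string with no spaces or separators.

XOR of the 8 data bits: 1⊕0⊕1⊕1⊕1⊕1⊕0⊕0 = 1
Parity bit = 1 (so all 9 bits XOR to 0).

101111001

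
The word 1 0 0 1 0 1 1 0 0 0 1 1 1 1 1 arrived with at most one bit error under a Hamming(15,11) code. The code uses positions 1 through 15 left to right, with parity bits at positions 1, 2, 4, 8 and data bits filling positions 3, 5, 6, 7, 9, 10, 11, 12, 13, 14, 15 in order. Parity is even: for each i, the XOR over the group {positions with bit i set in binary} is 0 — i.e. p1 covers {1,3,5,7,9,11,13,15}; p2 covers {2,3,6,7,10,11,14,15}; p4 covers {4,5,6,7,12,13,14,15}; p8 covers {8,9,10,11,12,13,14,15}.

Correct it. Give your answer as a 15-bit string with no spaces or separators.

s1 (pos 1,3,5,7,9,11,13,15): 1⊕0⊕0⊕1⊕0⊕1⊕1⊕1 = 1
s2 (pos 2,3,6,7,10,11,14,15): 0⊕0⊕1⊕1⊕0⊕1⊕1⊕1 = 1
s4 (pos 4,5,6,7,12,13,14,15): 1⊕0⊕1⊕1⊕1⊕1⊕1⊕1 = 1
s8 (pos 8,9,10,11,12,13,14,15): 0⊕0⊕0⊕1⊕1⊕1⊕1⊕1 = 1
Syndrome s8…s1 = 1111 → error at position 15.
Flip position 15: 100101100011111 → 100101100011110

100101100011110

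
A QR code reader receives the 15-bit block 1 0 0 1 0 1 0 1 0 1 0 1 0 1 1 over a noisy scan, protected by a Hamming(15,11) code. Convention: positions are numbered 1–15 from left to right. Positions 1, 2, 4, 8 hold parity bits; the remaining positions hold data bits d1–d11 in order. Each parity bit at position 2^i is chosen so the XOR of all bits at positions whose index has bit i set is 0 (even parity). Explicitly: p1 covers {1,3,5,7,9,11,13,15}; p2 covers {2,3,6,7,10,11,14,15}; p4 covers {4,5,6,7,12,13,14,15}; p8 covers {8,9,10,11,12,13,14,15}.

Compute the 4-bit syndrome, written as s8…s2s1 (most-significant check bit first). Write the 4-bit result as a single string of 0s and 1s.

1100

s1 (pos 1,3,5,7,9,11,13,15): 1⊕0⊕0⊕0⊕0⊕0⊕0⊕1 = 0
s2 (pos 2,3,6,7,10,11,14,15): 0⊕0⊕1⊕0⊕1⊕0⊕1⊕1 = 0
s4 (pos 4,5,6,7,12,13,14,15): 1⊕0⊕1⊕0⊕1⊕0⊕1⊕1 = 1
s8 (pos 8,9,10,11,12,13,14,15): 1⊕0⊕1⊕0⊕1⊕0⊕1⊕1 = 1
Syndrome s8…s1 = 1100 → error at position 12.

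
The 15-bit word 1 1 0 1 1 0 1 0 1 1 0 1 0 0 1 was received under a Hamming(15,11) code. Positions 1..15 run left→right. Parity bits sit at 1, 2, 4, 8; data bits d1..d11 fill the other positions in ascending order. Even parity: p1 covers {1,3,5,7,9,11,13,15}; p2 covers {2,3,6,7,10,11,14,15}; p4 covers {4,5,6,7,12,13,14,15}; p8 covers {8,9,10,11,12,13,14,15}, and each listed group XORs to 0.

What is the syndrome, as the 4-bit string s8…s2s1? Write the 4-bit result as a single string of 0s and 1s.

s1 (pos 1,3,5,7,9,11,13,15): 1⊕0⊕1⊕1⊕1⊕0⊕0⊕1 = 1
s2 (pos 2,3,6,7,10,11,14,15): 1⊕0⊕0⊕1⊕1⊕0⊕0⊕1 = 0
s4 (pos 4,5,6,7,12,13,14,15): 1⊕1⊕0⊕1⊕1⊕0⊕0⊕1 = 1
s8 (pos 8,9,10,11,12,13,14,15): 0⊕1⊕1⊕0⊕1⊕0⊕0⊕1 = 0
Syndrome s8…s1 = 0101 → error at position 5.

0101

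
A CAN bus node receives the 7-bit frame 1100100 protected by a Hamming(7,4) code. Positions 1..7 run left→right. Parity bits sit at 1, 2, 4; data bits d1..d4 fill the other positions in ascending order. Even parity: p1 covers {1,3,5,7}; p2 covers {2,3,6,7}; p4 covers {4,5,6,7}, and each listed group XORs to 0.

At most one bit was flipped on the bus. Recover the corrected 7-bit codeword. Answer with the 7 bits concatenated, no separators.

1100110

s1 (pos 1,3,5,7): 1⊕0⊕1⊕0 = 0
s2 (pos 2,3,6,7): 1⊕0⊕0⊕0 = 1
s4 (pos 4,5,6,7): 0⊕1⊕0⊕0 = 1
Syndrome s4…s1 = 110 → error at position 6.
Flip position 6: 1100100 → 1100110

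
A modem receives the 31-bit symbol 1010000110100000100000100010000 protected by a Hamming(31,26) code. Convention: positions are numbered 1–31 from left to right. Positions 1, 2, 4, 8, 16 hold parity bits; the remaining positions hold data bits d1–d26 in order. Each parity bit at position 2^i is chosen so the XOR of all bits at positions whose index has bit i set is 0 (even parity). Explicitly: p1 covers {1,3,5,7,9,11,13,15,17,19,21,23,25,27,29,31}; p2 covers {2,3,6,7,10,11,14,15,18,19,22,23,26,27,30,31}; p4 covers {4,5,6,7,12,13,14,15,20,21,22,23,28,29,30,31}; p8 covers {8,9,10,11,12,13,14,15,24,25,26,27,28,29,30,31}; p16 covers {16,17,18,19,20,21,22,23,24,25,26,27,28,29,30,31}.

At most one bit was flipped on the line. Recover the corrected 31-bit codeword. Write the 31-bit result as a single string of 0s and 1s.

1010000110100000100010100010000

s1 (pos 1,3,5,7,9,11,13,15,17,19,21,23,25,27,29,31): 1⊕1⊕0⊕0⊕1⊕1⊕0⊕0⊕1⊕0⊕0⊕1⊕0⊕1⊕0⊕0 = 1
s2 (pos 2,3,6,7,10,11,14,15,18,19,22,23,26,27,30,31): 0⊕1⊕0⊕0⊕0⊕1⊕0⊕0⊕0⊕0⊕0⊕1⊕0⊕1⊕0⊕0 = 0
s4 (pos 4,5,6,7,12,13,14,15,20,21,22,23,28,29,30,31): 0⊕0⊕0⊕0⊕0⊕0⊕0⊕0⊕0⊕0⊕0⊕1⊕0⊕0⊕0⊕0 = 1
s8 (pos 8,9,10,11,12,13,14,15,24,25,26,27,28,29,30,31): 1⊕1⊕0⊕1⊕0⊕0⊕0⊕0⊕0⊕0⊕0⊕1⊕0⊕0⊕0⊕0 = 0
s16 (pos 16,17,18,19,20,21,22,23,24,25,26,27,28,29,30,31): 0⊕1⊕0⊕0⊕0⊕0⊕0⊕1⊕0⊕0⊕0⊕1⊕0⊕0⊕0⊕0 = 1
Syndrome s16…s1 = 10101 → error at position 21.
Flip position 21: 1010000110100000100000100010000 → 1010000110100000100010100010000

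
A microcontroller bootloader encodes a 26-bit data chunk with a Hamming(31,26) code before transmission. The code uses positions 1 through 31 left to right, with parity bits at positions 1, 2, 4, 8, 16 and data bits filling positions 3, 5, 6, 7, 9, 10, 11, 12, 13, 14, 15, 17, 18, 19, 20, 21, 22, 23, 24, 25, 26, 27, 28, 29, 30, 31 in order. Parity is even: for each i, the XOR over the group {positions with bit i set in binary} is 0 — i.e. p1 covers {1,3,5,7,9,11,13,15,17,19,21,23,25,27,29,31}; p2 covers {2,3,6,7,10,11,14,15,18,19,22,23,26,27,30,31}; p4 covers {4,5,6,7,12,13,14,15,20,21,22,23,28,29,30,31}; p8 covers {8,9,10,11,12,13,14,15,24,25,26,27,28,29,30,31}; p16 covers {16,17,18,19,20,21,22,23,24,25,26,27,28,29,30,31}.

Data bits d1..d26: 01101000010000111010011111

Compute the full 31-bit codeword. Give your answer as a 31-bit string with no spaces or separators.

Place data at non-parity positions: p1 p2 0 p4 1 1 0 p8 1 0 0 0 0 1 0 p16 0 0 0 1 1 1 0 1 0 0 1 1 1 1 1
p1 (pos 1,3,5,7,9,11,13,15,17,19,21,23,25,27,29,31): XOR of data positions = 0⊕1⊕0⊕1⊕0⊕0⊕0⊕0⊕0⊕1⊕0⊕0⊕1⊕1⊕1 = 0
p2 (pos 2,3,6,7,10,11,14,15,18,19,22,23,26,27,30,31): XOR of data positions = 0⊕1⊕0⊕0⊕0⊕1⊕0⊕0⊕0⊕1⊕0⊕0⊕1⊕1⊕1 = 0
p4 (pos 4,5,6,7,12,13,14,15,20,21,22,23,28,29,30,31): XOR of data positions = 1⊕1⊕0⊕0⊕0⊕1⊕0⊕1⊕1⊕1⊕0⊕1⊕1⊕1⊕1 = 0
p8 (pos 8,9,10,11,12,13,14,15,24,25,26,27,28,29,30,31): XOR of data positions = 1⊕0⊕0⊕0⊕0⊕1⊕0⊕1⊕0⊕0⊕1⊕1⊕1⊕1⊕1 = 0
p16 (pos 16,17,18,19,20,21,22,23,24,25,26,27,28,29,30,31): XOR of data positions = 0⊕0⊕0⊕1⊕1⊕1⊕0⊕1⊕0⊕0⊕1⊕1⊕1⊕1⊕1 = 1
Codeword: 0000110010000101000111010011111

0000110010000101000111010011111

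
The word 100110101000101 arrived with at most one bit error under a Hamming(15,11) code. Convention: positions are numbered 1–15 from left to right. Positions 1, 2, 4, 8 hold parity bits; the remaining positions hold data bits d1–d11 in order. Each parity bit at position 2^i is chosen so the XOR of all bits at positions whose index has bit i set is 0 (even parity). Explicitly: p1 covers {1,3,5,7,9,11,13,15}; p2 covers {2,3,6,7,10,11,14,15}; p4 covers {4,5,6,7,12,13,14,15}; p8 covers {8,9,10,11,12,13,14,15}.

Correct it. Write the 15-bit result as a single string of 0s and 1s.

100110101001101

s1 (pos 1,3,5,7,9,11,13,15): 1⊕0⊕1⊕1⊕1⊕0⊕1⊕1 = 0
s2 (pos 2,3,6,7,10,11,14,15): 0⊕0⊕0⊕1⊕0⊕0⊕0⊕1 = 0
s4 (pos 4,5,6,7,12,13,14,15): 1⊕1⊕0⊕1⊕0⊕1⊕0⊕1 = 1
s8 (pos 8,9,10,11,12,13,14,15): 0⊕1⊕0⊕0⊕0⊕1⊕0⊕1 = 1
Syndrome s8…s1 = 1100 → error at position 12.
Flip position 12: 100110101000101 → 100110101001101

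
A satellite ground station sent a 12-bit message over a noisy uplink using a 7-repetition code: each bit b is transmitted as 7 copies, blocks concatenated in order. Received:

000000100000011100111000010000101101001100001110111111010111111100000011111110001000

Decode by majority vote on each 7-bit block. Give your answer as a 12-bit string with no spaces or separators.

001000111010

Block 1 (0000001): 1 one → 0
Block 2 (0000001): 1 one → 0
Block 3 (1100111): 5 ones → 1
Block 4 (0000100): 1 one → 0
Block 5 (0010110): 3 ones → 0
Block 6 (1001100): 3 ones → 0
Block 7 (0011101): 4 ones → 1
Block 8 (1111101): 6 ones → 1
Block 9 (0111111): 6 ones → 1
Block 10 (1000000): 1 one → 0
Block 11 (1111111): 7 ones → 1
Block 12 (0001000): 1 one → 0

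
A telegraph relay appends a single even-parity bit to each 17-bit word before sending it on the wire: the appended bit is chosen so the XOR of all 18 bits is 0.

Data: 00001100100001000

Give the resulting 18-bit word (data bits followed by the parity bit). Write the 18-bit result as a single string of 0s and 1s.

XOR of the 17 data bits: 0⊕0⊕0⊕0⊕1⊕1⊕0⊕0⊕1⊕0⊕0⊕0⊕0⊕1⊕0⊕0⊕0 = 0
Parity bit = 0 (so all 18 bits XOR to 0).

000011001000010000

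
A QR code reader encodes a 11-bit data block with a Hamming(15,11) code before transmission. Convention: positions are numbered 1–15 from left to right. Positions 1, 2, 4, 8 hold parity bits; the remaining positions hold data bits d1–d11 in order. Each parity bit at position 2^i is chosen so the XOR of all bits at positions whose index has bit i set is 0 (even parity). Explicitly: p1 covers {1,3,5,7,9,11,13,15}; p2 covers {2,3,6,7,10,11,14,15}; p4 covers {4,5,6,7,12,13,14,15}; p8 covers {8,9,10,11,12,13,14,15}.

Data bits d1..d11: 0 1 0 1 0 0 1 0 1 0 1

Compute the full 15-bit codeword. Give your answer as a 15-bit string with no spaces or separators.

Place data at non-parity positions: p1 p2 0 p4 1 0 1 p8 0 0 1 0 1 0 1
p1 (pos 1,3,5,7,9,11,13,15): XOR of data positions = 0⊕1⊕1⊕0⊕1⊕1⊕1 = 1
p2 (pos 2,3,6,7,10,11,14,15): XOR of data positions = 0⊕0⊕1⊕0⊕1⊕0⊕1 = 1
p4 (pos 4,5,6,7,12,13,14,15): XOR of data positions = 1⊕0⊕1⊕0⊕1⊕0⊕1 = 0
p8 (pos 8,9,10,11,12,13,14,15): XOR of data positions = 0⊕0⊕1⊕0⊕1⊕0⊕1 = 1
Codeword: 110010110010101

110010110010101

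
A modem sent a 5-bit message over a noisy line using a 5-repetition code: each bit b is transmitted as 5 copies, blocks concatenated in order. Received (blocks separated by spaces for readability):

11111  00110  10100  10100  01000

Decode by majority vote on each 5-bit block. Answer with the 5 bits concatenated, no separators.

10000

Block 1 (11111): 5 ones → 1
Block 2 (00110): 2 ones → 0
Block 3 (10100): 2 ones → 0
Block 4 (10100): 2 ones → 0
Block 5 (01000): 1 one → 0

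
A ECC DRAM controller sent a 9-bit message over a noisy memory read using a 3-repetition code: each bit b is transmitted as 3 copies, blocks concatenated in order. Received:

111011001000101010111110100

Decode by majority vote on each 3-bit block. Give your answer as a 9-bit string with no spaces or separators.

110010110

Block 1 (111): 3 ones → 1
Block 2 (011): 2 ones → 1
Block 3 (001): 1 one → 0
Block 4 (000): 0 ones → 0
Block 5 (101): 2 ones → 1
Block 6 (010): 1 one → 0
Block 7 (111): 3 ones → 1
Block 8 (110): 2 ones → 1
Block 9 (100): 1 one → 0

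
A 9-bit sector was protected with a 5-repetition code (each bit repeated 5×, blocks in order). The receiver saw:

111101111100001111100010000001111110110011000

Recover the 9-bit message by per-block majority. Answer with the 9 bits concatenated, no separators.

110100100

Block 1 (11110): 4 ones → 1
Block 2 (11111): 5 ones → 1
Block 3 (00001): 1 one → 0
Block 4 (11110): 4 ones → 1
Block 5 (00100): 1 one → 0
Block 6 (00001): 1 one → 0
Block 7 (11111): 5 ones → 1
Block 8 (01100): 2 ones → 0
Block 9 (11000): 2 ones → 0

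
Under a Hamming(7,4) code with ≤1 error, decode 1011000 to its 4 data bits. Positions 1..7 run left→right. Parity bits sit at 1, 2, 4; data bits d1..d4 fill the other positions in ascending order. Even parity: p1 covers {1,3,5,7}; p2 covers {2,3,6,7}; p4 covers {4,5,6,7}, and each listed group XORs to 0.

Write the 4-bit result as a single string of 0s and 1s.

1010

s1 (pos 1,3,5,7): 1⊕1⊕0⊕0 = 0
s2 (pos 2,3,6,7): 0⊕1⊕0⊕0 = 1
s4 (pos 4,5,6,7): 1⊕0⊕0⊕0 = 1
Syndrome s4…s1 = 110 → error at position 6.
Flip position 6: 1011000 → 1011010
Read data bits from positions 3,5,6,7: 1010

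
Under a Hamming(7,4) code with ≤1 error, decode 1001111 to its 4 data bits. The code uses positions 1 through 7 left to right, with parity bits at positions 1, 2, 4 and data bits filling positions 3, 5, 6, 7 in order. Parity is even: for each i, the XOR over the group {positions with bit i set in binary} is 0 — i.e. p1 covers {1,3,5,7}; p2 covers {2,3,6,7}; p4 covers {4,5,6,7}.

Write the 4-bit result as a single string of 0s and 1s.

s1 (pos 1,3,5,7): 1⊕0⊕1⊕1 = 1
s2 (pos 2,3,6,7): 0⊕0⊕1⊕1 = 0
s4 (pos 4,5,6,7): 1⊕1⊕1⊕1 = 0
Syndrome s4…s1 = 001 → error at position 1.
Flip position 1: 1001111 → 0001111
Read data bits from positions 3,5,6,7: 0111

0111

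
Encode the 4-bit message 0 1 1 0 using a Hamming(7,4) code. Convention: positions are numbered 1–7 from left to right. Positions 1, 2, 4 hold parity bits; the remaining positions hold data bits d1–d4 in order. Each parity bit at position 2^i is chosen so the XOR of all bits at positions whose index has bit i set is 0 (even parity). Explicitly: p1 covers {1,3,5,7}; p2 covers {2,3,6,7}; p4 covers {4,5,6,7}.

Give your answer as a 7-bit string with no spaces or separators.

1100110

Place data at non-parity positions: p1 p2 0 p4 1 1 0
p1 (pos 1,3,5,7): XOR of data positions = 0⊕1⊕0 = 1
p2 (pos 2,3,6,7): XOR of data positions = 0⊕1⊕0 = 1
p4 (pos 4,5,6,7): XOR of data positions = 1⊕1⊕0 = 0
Codeword: 1100110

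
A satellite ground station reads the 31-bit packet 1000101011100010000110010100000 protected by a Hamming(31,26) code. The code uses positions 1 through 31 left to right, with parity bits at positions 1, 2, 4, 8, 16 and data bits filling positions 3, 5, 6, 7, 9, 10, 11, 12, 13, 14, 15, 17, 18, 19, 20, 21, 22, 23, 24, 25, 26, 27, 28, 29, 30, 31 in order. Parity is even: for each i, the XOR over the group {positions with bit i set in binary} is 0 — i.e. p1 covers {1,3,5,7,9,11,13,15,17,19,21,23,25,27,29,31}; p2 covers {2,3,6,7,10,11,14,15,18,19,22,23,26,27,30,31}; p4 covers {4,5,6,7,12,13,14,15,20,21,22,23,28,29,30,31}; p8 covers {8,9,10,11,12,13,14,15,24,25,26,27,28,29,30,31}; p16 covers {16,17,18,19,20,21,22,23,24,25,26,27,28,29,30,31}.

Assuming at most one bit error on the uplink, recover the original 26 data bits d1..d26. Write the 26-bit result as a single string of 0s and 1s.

s1 (pos 1,3,5,7,9,11,13,15,17,19,21,23,25,27,29,31): 1⊕0⊕1⊕1⊕1⊕1⊕0⊕1⊕0⊕0⊕1⊕0⊕0⊕0⊕0⊕0 = 1
s2 (pos 2,3,6,7,10,11,14,15,18,19,22,23,26,27,30,31): 0⊕0⊕0⊕1⊕1⊕1⊕0⊕1⊕0⊕0⊕0⊕0⊕1⊕0⊕0⊕0 = 1
s4 (pos 4,5,6,7,12,13,14,15,20,21,22,23,28,29,30,31): 0⊕1⊕0⊕1⊕0⊕0⊕0⊕1⊕1⊕1⊕0⊕0⊕0⊕0⊕0⊕0 = 1
s8 (pos 8,9,10,11,12,13,14,15,24,25,26,27,28,29,30,31): 0⊕1⊕1⊕1⊕0⊕0⊕0⊕1⊕1⊕0⊕1⊕0⊕0⊕0⊕0⊕0 = 0
s16 (pos 16,17,18,19,20,21,22,23,24,25,26,27,28,29,30,31): 0⊕0⊕0⊕0⊕1⊕1⊕0⊕0⊕1⊕0⊕1⊕0⊕0⊕0⊕0⊕0 = 0
Syndrome s16…s1 = 00111 → error at position 7.
Flip position 7: 1000101011100010000110010100000 → 1000100011100010000110010100000
Read data bits from positions 3,5,6,7,9,10,11,12,13,14,15,17,18,19,20,21,22,23,24,25,26,27,28,29,30,31: 01001110001000110010100000

01001110001000110010100000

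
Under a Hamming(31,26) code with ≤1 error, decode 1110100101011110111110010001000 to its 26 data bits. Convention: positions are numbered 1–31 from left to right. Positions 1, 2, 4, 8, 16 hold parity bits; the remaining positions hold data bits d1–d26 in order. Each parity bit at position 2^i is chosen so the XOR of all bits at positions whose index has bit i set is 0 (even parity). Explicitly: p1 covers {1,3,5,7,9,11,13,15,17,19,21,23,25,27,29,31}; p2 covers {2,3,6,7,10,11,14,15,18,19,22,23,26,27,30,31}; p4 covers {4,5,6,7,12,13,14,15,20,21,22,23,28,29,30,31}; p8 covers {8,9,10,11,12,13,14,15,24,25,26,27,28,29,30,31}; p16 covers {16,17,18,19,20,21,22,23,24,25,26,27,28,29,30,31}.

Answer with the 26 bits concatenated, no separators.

s1 (pos 1,3,5,7,9,11,13,15,17,19,21,23,25,27,29,31): 1⊕1⊕1⊕0⊕0⊕0⊕1⊕1⊕1⊕1⊕1⊕0⊕0⊕0⊕0⊕0 = 0
s2 (pos 2,3,6,7,10,11,14,15,18,19,22,23,26,27,30,31): 1⊕1⊕0⊕0⊕1⊕0⊕1⊕1⊕1⊕1⊕0⊕0⊕0⊕0⊕0⊕0 = 1
s4 (pos 4,5,6,7,12,13,14,15,20,21,22,23,28,29,30,31): 0⊕1⊕0⊕0⊕1⊕1⊕1⊕1⊕1⊕1⊕0⊕0⊕1⊕0⊕0⊕0 = 0
s8 (pos 8,9,10,11,12,13,14,15,24,25,26,27,28,29,30,31): 1⊕0⊕1⊕0⊕1⊕1⊕1⊕1⊕1⊕0⊕0⊕0⊕1⊕0⊕0⊕0 = 0
s16 (pos 16,17,18,19,20,21,22,23,24,25,26,27,28,29,30,31): 0⊕1⊕1⊕1⊕1⊕1⊕0⊕0⊕1⊕0⊕0⊕0⊕1⊕0⊕0⊕0 = 1
Syndrome s16…s1 = 10010 → error at position 18.
Flip position 18: 1110100101011110111110010001000 → 1110100101011110101110010001000
Read data bits from positions 3,5,6,7,9,10,11,12,13,14,15,17,18,19,20,21,22,23,24,25,26,27,28,29,30,31: 11000101111101110010001000

11000101111101110010001000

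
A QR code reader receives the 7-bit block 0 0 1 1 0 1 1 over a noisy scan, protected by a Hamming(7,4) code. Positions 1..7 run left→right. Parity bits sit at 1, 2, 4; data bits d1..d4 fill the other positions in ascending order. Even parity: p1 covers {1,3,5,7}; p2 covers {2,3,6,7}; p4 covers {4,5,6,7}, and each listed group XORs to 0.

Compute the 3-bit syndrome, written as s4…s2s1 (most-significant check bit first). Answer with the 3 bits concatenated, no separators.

s1 (pos 1,3,5,7): 0⊕1⊕0⊕1 = 0
s2 (pos 2,3,6,7): 0⊕1⊕1⊕1 = 1
s4 (pos 4,5,6,7): 1⊕0⊕1⊕1 = 1
Syndrome s4…s1 = 110 → error at position 6.

110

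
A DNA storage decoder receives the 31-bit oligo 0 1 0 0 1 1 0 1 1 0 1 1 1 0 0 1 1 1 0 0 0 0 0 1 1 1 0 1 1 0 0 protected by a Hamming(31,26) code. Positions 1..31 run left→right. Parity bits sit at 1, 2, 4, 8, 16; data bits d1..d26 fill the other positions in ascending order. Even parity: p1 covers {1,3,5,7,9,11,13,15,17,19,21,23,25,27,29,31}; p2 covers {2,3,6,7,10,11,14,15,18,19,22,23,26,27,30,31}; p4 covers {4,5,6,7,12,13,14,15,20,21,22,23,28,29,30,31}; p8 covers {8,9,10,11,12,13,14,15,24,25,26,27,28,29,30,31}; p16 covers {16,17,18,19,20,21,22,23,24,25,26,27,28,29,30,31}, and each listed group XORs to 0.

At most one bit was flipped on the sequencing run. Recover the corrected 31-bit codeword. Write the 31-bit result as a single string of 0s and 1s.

0110110110111001110000011101100

s1 (pos 1,3,5,7,9,11,13,15,17,19,21,23,25,27,29,31): 0⊕0⊕1⊕0⊕1⊕1⊕1⊕0⊕1⊕0⊕0⊕0⊕1⊕0⊕1⊕0 = 1
s2 (pos 2,3,6,7,10,11,14,15,18,19,22,23,26,27,30,31): 1⊕0⊕1⊕0⊕0⊕1⊕0⊕0⊕1⊕0⊕0⊕0⊕1⊕0⊕0⊕0 = 1
s4 (pos 4,5,6,7,12,13,14,15,20,21,22,23,28,29,30,31): 0⊕1⊕1⊕0⊕1⊕1⊕0⊕0⊕0⊕0⊕0⊕0⊕1⊕1⊕0⊕0 = 0
s8 (pos 8,9,10,11,12,13,14,15,24,25,26,27,28,29,30,31): 1⊕1⊕0⊕1⊕1⊕1⊕0⊕0⊕1⊕1⊕1⊕0⊕1⊕1⊕0⊕0 = 0
s16 (pos 16,17,18,19,20,21,22,23,24,25,26,27,28,29,30,31): 1⊕1⊕1⊕0⊕0⊕0⊕0⊕0⊕1⊕1⊕1⊕0⊕1⊕1⊕0⊕0 = 0
Syndrome s16…s1 = 00011 → error at position 3.
Flip position 3: 0100110110111001110000011101100 → 0110110110111001110000011101100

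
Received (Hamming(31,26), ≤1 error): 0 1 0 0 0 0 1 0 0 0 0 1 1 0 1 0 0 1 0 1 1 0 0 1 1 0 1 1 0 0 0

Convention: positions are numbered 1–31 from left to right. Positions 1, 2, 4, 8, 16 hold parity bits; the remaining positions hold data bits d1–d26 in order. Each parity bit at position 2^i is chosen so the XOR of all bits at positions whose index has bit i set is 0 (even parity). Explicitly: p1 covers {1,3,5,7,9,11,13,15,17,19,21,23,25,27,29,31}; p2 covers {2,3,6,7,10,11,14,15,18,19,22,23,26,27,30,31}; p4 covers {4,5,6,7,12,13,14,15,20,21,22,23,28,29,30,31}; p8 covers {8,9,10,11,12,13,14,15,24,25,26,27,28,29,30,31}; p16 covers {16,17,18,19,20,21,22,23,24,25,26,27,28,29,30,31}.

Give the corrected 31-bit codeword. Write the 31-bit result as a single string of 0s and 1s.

0100001000011010010110011011010

s1 (pos 1,3,5,7,9,11,13,15,17,19,21,23,25,27,29,31): 0⊕0⊕0⊕1⊕0⊕0⊕1⊕1⊕0⊕0⊕1⊕0⊕1⊕1⊕0⊕0 = 0
s2 (pos 2,3,6,7,10,11,14,15,18,19,22,23,26,27,30,31): 1⊕0⊕0⊕1⊕0⊕0⊕0⊕1⊕1⊕0⊕0⊕0⊕0⊕1⊕0⊕0 = 1
s4 (pos 4,5,6,7,12,13,14,15,20,21,22,23,28,29,30,31): 0⊕0⊕0⊕1⊕1⊕1⊕0⊕1⊕1⊕1⊕0⊕0⊕1⊕0⊕0⊕0 = 1
s8 (pos 8,9,10,11,12,13,14,15,24,25,26,27,28,29,30,31): 0⊕0⊕0⊕0⊕1⊕1⊕0⊕1⊕1⊕1⊕0⊕1⊕1⊕0⊕0⊕0 = 1
s16 (pos 16,17,18,19,20,21,22,23,24,25,26,27,28,29,30,31): 0⊕0⊕1⊕0⊕1⊕1⊕0⊕0⊕1⊕1⊕0⊕1⊕1⊕0⊕0⊕0 = 1
Syndrome s16…s1 = 11110 → error at position 30.
Flip position 30: 0100001000011010010110011011000 → 0100001000011010010110011011010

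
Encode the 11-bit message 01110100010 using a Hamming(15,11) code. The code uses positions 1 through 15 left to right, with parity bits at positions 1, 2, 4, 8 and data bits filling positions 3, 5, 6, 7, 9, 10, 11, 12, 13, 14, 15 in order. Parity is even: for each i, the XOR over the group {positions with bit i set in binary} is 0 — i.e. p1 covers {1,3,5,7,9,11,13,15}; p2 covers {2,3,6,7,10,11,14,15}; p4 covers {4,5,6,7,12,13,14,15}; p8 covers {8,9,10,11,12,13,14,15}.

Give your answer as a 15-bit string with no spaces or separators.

Place data at non-parity positions: p1 p2 0 p4 1 1 1 p8 0 1 0 0 0 1 0
p1 (pos 1,3,5,7,9,11,13,15): XOR of data positions = 0⊕1⊕1⊕0⊕0⊕0⊕0 = 0
p2 (pos 2,3,6,7,10,11,14,15): XOR of data positions = 0⊕1⊕1⊕1⊕0⊕1⊕0 = 0
p4 (pos 4,5,6,7,12,13,14,15): XOR of data positions = 1⊕1⊕1⊕0⊕0⊕1⊕0 = 0
p8 (pos 8,9,10,11,12,13,14,15): XOR of data positions = 0⊕1⊕0⊕0⊕0⊕1⊕0 = 0
Codeword: 000011100100010

000011100100010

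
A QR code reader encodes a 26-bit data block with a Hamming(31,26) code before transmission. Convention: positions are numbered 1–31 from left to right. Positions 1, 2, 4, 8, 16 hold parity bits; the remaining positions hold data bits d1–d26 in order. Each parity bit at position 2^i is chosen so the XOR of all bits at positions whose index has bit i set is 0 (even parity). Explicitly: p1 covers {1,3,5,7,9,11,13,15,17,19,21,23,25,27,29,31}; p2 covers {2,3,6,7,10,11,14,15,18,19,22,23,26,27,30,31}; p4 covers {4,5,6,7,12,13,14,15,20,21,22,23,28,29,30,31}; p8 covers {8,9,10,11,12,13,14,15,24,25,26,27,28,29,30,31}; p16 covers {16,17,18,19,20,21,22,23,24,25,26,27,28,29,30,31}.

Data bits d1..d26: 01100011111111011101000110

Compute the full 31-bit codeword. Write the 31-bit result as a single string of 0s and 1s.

Place data at non-parity positions: p1 p2 0 p4 1 1 0 p8 0 0 1 1 1 1 1 p16 1 1 1 0 1 1 1 0 1 0 0 0 1 1 0
p1 (pos 1,3,5,7,9,11,13,15,17,19,21,23,25,27,29,31): XOR of data positions = 0⊕1⊕0⊕0⊕1⊕1⊕1⊕1⊕1⊕1⊕1⊕1⊕0⊕1⊕0 = 0
p2 (pos 2,3,6,7,10,11,14,15,18,19,22,23,26,27,30,31): XOR of data positions = 0⊕1⊕0⊕0⊕1⊕1⊕1⊕1⊕1⊕1⊕1⊕0⊕0⊕1⊕0 = 1
p4 (pos 4,5,6,7,12,13,14,15,20,21,22,23,28,29,30,31): XOR of data positions = 1⊕1⊕0⊕1⊕1⊕1⊕1⊕0⊕1⊕1⊕1⊕0⊕1⊕1⊕0 = 1
p8 (pos 8,9,10,11,12,13,14,15,24,25,26,27,28,29,30,31): XOR of data positions = 0⊕0⊕1⊕1⊕1⊕1⊕1⊕0⊕1⊕0⊕0⊕0⊕1⊕1⊕0 = 0
p16 (pos 16,17,18,19,20,21,22,23,24,25,26,27,28,29,30,31): XOR of data positions = 1⊕1⊕1⊕0⊕1⊕1⊕1⊕0⊕1⊕0⊕0⊕0⊕1⊕1⊕0 = 1
Codeword: 0101110000111111111011101000110

0101110000111111111011101000110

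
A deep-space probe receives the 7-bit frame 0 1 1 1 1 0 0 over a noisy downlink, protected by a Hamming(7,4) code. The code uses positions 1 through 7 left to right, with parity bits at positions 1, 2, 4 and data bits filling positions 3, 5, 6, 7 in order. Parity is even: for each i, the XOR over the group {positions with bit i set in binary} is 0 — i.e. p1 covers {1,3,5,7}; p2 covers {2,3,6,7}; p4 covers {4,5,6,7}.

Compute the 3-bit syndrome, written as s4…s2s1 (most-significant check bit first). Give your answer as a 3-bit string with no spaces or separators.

s1 (pos 1,3,5,7): 0⊕1⊕1⊕0 = 0
s2 (pos 2,3,6,7): 1⊕1⊕0⊕0 = 0
s4 (pos 4,5,6,7): 1⊕1⊕0⊕0 = 0
Syndrome s4…s1 = 000 → no error.

000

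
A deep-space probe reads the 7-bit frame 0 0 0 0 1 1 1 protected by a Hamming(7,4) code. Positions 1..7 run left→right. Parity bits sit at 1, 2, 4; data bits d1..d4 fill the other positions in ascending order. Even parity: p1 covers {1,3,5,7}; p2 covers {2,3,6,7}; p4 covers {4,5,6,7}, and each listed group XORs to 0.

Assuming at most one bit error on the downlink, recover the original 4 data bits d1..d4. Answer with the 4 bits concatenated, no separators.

0111

s1 (pos 1,3,5,7): 0⊕0⊕1⊕1 = 0
s2 (pos 2,3,6,7): 0⊕0⊕1⊕1 = 0
s4 (pos 4,5,6,7): 0⊕1⊕1⊕1 = 1
Syndrome s4…s1 = 100 → error at position 4.
Flip position 4: 0000111 → 0001111
Read data bits from positions 3,5,6,7: 0111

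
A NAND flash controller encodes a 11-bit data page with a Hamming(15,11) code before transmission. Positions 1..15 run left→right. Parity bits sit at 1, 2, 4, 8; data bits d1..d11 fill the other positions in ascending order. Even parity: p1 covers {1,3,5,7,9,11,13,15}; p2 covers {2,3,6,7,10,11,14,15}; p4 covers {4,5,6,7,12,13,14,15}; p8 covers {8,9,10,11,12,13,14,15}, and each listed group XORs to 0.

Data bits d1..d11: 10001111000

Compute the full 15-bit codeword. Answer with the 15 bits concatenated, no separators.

Place data at non-parity positions: p1 p2 1 p4 0 0 0 p8 1 1 1 1 0 0 0
p1 (pos 1,3,5,7,9,11,13,15): XOR of data positions = 1⊕0⊕0⊕1⊕1⊕0⊕0 = 1
p2 (pos 2,3,6,7,10,11,14,15): XOR of data positions = 1⊕0⊕0⊕1⊕1⊕0⊕0 = 1
p4 (pos 4,5,6,7,12,13,14,15): XOR of data positions = 0⊕0⊕0⊕1⊕0⊕0⊕0 = 1
p8 (pos 8,9,10,11,12,13,14,15): XOR of data positions = 1⊕1⊕1⊕1⊕0⊕0⊕0 = 0
Codeword: 111100001111000

111100001111000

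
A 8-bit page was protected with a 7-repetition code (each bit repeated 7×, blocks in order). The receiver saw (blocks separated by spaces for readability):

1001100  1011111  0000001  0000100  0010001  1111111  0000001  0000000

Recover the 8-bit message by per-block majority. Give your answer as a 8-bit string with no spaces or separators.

Block 1 (1001100): 3 ones → 0
Block 2 (1011111): 6 ones → 1
Block 3 (0000001): 1 one → 0
Block 4 (0000100): 1 one → 0
Block 5 (0010001): 2 ones → 0
Block 6 (1111111): 7 ones → 1
Block 7 (0000001): 1 one → 0
Block 8 (0000000): 0 ones → 0

01000100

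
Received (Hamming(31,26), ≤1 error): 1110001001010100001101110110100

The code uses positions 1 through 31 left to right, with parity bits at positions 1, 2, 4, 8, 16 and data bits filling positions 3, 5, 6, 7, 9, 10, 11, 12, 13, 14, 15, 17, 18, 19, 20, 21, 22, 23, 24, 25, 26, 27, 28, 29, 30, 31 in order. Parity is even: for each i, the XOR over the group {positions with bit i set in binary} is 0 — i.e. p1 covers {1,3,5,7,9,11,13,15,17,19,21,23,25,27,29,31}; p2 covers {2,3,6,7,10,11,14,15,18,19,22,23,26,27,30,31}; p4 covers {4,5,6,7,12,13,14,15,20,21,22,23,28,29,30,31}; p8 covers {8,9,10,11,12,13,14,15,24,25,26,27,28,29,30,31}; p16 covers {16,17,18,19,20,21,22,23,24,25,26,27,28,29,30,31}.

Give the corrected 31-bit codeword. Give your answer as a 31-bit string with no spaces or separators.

1110001001011100001101110110100

s1 (pos 1,3,5,7,9,11,13,15,17,19,21,23,25,27,29,31): 1⊕1⊕0⊕1⊕0⊕0⊕0⊕0⊕0⊕1⊕0⊕1⊕0⊕1⊕1⊕0 = 1
s2 (pos 2,3,6,7,10,11,14,15,18,19,22,23,26,27,30,31): 1⊕1⊕0⊕1⊕1⊕0⊕1⊕0⊕0⊕1⊕1⊕1⊕1⊕1⊕0⊕0 = 0
s4 (pos 4,5,6,7,12,13,14,15,20,21,22,23,28,29,30,31): 0⊕0⊕0⊕1⊕1⊕0⊕1⊕0⊕1⊕0⊕1⊕1⊕0⊕1⊕0⊕0 = 1
s8 (pos 8,9,10,11,12,13,14,15,24,25,26,27,28,29,30,31): 0⊕0⊕1⊕0⊕1⊕0⊕1⊕0⊕1⊕0⊕1⊕1⊕0⊕1⊕0⊕0 = 1
s16 (pos 16,17,18,19,20,21,22,23,24,25,26,27,28,29,30,31): 0⊕0⊕0⊕1⊕1⊕0⊕1⊕1⊕1⊕0⊕1⊕1⊕0⊕1⊕0⊕0 = 0
Syndrome s16…s1 = 01101 → error at position 13.
Flip position 13: 1110001001010100001101110110100 → 1110001001011100001101110110100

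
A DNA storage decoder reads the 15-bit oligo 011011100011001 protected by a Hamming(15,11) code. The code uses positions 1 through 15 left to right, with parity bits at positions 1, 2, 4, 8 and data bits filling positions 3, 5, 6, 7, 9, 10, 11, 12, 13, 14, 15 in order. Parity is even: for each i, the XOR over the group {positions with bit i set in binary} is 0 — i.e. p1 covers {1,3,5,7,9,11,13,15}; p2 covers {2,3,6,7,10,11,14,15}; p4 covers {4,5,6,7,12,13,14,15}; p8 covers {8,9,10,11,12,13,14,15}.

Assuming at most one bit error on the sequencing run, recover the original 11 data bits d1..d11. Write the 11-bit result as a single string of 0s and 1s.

s1 (pos 1,3,5,7,9,11,13,15): 0⊕1⊕1⊕1⊕0⊕1⊕0⊕1 = 1
s2 (pos 2,3,6,7,10,11,14,15): 1⊕1⊕1⊕1⊕0⊕1⊕0⊕1 = 0
s4 (pos 4,5,6,7,12,13,14,15): 0⊕1⊕1⊕1⊕1⊕0⊕0⊕1 = 1
s8 (pos 8,9,10,11,12,13,14,15): 0⊕0⊕0⊕1⊕1⊕0⊕0⊕1 = 1
Syndrome s8…s1 = 1101 → error at position 13.
Flip position 13: 011011100011001 → 011011100011101
Read data bits from positions 3,5,6,7,9,10,11,12,13,14,15: 11110011101

11110011101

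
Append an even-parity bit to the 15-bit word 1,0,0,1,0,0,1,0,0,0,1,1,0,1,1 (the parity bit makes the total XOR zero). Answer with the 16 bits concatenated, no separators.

XOR of the 15 data bits: 1⊕0⊕0⊕1⊕0⊕0⊕1⊕0⊕0⊕0⊕1⊕1⊕0⊕1⊕1 = 1
Parity bit = 1 (so all 16 bits XOR to 0).

1001001000110111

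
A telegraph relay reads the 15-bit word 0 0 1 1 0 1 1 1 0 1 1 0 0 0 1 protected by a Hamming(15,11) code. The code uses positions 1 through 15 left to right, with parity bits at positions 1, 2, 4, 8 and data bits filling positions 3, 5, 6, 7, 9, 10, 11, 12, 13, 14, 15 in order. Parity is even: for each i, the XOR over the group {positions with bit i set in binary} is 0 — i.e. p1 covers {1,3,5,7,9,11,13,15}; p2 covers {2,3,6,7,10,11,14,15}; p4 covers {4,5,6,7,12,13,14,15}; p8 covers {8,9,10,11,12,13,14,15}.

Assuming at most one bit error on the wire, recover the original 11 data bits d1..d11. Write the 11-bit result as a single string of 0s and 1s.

10110110001

s1 (pos 1,3,5,7,9,11,13,15): 0⊕1⊕0⊕1⊕0⊕1⊕0⊕1 = 0
s2 (pos 2,3,6,7,10,11,14,15): 0⊕1⊕1⊕1⊕1⊕1⊕0⊕1 = 0
s4 (pos 4,5,6,7,12,13,14,15): 1⊕0⊕1⊕1⊕0⊕0⊕0⊕1 = 0
s8 (pos 8,9,10,11,12,13,14,15): 1⊕0⊕1⊕1⊕0⊕0⊕0⊕1 = 0
Syndrome s8…s1 = 0000 → no error.
Read data bits from positions 3,5,6,7,9,10,11,12,13,14,15: 10110110001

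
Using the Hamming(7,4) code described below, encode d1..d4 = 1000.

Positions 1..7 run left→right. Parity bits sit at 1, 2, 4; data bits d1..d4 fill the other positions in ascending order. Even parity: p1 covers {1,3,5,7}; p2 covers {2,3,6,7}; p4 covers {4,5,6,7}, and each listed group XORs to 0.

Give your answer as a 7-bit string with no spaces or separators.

Place data at non-parity positions: p1 p2 1 p4 0 0 0
p1 (pos 1,3,5,7): XOR of data positions = 1⊕0⊕0 = 1
p2 (pos 2,3,6,7): XOR of data positions = 1⊕0⊕0 = 1
p4 (pos 4,5,6,7): XOR of data positions = 0⊕0⊕0 = 0
Codeword: 1110000

1110000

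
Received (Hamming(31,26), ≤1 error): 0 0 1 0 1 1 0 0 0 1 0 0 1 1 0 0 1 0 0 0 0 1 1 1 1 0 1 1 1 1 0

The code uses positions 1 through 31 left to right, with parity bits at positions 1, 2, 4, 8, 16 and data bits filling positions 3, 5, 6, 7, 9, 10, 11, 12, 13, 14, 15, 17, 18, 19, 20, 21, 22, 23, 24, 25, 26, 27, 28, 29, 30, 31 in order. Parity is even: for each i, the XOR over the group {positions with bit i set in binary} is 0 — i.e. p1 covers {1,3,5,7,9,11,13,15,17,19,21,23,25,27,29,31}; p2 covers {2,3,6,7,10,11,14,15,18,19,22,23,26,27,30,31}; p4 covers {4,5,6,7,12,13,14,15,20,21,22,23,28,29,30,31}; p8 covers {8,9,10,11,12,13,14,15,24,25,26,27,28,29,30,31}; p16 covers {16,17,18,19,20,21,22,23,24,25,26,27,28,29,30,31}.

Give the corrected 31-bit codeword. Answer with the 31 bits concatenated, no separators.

0010110001001100100001111010110

s1 (pos 1,3,5,7,9,11,13,15,17,19,21,23,25,27,29,31): 0⊕1⊕1⊕0⊕0⊕0⊕1⊕0⊕1⊕0⊕0⊕1⊕1⊕1⊕1⊕0 = 0
s2 (pos 2,3,6,7,10,11,14,15,18,19,22,23,26,27,30,31): 0⊕1⊕1⊕0⊕1⊕0⊕1⊕0⊕0⊕0⊕1⊕1⊕0⊕1⊕1⊕0 = 0
s4 (pos 4,5,6,7,12,13,14,15,20,21,22,23,28,29,30,31): 0⊕1⊕1⊕0⊕0⊕1⊕1⊕0⊕0⊕0⊕1⊕1⊕1⊕1⊕1⊕0 = 1
s8 (pos 8,9,10,11,12,13,14,15,24,25,26,27,28,29,30,31): 0⊕0⊕1⊕0⊕0⊕1⊕1⊕0⊕1⊕1⊕0⊕1⊕1⊕1⊕1⊕0 = 1
s16 (pos 16,17,18,19,20,21,22,23,24,25,26,27,28,29,30,31): 0⊕1⊕0⊕0⊕0⊕0⊕1⊕1⊕1⊕1⊕0⊕1⊕1⊕1⊕1⊕0 = 1
Syndrome s16…s1 = 11100 → error at position 28.
Flip position 28: 0010110001001100100001111011110 → 0010110001001100100001111010110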